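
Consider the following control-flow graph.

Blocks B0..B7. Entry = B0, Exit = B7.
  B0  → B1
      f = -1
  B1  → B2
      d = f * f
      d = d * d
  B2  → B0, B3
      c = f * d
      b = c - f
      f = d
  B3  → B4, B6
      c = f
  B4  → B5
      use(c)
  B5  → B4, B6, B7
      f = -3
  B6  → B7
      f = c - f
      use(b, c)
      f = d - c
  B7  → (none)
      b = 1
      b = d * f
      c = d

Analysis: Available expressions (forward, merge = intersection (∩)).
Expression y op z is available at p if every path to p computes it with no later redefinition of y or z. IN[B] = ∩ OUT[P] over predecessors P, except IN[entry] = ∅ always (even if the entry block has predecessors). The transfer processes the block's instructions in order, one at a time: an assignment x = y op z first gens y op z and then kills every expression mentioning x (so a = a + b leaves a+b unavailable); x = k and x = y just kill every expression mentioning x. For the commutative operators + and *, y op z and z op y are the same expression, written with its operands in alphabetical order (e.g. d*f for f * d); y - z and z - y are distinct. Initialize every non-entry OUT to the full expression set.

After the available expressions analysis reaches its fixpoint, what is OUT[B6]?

Per-block solution:
  B0:   IN={}   OUT={}
  B1:   IN={}   OUT={f*f}
  B2:   IN={f*f}   OUT={}
  B3:   IN={}   OUT={}
  B4:   IN={}   OUT={}
  B5:   IN={}   OUT={}
  B6:   IN={}   OUT={d-c}
  B7:   IN={}   OUT={d*f}

Merge at B6: IN[B6] = OUT[B3] ∩ OUT[B5] = {}
Applying B6's transfer function to that IN value gives OUT[B6] (row B6 above).

Answer: {d-c}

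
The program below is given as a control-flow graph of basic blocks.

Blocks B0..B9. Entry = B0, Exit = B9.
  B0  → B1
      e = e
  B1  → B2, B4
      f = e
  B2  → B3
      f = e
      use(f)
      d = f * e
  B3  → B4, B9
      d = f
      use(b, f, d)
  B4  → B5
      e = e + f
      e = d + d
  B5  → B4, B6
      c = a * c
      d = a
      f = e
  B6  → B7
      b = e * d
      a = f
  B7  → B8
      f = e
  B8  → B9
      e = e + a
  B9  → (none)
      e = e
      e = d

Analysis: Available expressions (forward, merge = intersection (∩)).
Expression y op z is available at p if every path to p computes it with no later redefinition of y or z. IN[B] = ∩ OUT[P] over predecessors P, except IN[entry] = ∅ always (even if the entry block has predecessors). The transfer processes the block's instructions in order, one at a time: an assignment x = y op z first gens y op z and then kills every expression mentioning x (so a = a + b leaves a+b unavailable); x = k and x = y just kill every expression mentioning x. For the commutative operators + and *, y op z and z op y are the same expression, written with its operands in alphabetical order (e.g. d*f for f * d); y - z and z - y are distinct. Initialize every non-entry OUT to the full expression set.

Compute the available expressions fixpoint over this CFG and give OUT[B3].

Answer: {e*f}

Working:
Fixpoint table:
  B0:  IN={}  OUT={}
  B1:  IN={}  OUT={}
  B2:  IN={}  OUT={e*f}
  B3:  IN={e*f}  OUT={e*f}
  B4:  IN={}  OUT={d+d}
  B5:  IN={d+d}  OUT={}
  B6:  IN={}  OUT={d*e}
  B7:  IN={d*e}  OUT={d*e}
  B8:  IN={d*e}  OUT={}
  B9:  IN={}  OUT={}

Merge at B3: IN[B3] = OUT[B2] = {e*f}
Applying B3's transfer function to that IN value gives OUT[B3] (row B3 above).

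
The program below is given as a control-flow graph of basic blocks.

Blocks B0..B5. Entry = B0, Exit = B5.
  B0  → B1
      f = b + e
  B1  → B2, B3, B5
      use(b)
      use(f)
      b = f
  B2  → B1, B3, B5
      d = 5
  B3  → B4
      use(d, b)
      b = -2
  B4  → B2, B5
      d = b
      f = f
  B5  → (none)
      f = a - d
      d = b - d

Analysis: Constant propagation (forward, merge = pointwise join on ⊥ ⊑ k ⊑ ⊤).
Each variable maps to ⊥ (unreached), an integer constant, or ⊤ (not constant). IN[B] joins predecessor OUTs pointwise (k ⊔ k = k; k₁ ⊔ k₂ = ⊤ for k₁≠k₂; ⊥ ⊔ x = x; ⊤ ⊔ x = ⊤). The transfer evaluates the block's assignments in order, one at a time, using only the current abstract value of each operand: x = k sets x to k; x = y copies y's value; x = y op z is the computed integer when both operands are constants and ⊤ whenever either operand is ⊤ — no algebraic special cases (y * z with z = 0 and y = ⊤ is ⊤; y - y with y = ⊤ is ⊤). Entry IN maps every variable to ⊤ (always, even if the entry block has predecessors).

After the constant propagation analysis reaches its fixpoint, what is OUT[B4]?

Answer: {a: ⊤, b: -2, c: ⊤, d: -2, e: ⊤, f: ⊤}

Trace:
Per-block solution:
  B0:   IN=(all ⊤)   OUT=(all ⊤)
  B1:   IN=(all ⊤)   OUT=(all ⊤)
  B2:   IN=(all ⊤)   OUT={d:5; rest ⊤}
  B3:   IN=(all ⊤)   OUT={b:-2; rest ⊤}
  B4:   IN={b:-2; rest ⊤}   OUT={b:-2, d:-2; rest ⊤}
  B5:   IN=(all ⊤)   OUT=(all ⊤)

Merge at B4: IN[B4] = OUT[B3] = {a: ⊤, b: -2, c: ⊤, d: ⊤, e: ⊤, f: ⊤}
Applying B4's transfer function to that IN value gives OUT[B4] (row B4 above).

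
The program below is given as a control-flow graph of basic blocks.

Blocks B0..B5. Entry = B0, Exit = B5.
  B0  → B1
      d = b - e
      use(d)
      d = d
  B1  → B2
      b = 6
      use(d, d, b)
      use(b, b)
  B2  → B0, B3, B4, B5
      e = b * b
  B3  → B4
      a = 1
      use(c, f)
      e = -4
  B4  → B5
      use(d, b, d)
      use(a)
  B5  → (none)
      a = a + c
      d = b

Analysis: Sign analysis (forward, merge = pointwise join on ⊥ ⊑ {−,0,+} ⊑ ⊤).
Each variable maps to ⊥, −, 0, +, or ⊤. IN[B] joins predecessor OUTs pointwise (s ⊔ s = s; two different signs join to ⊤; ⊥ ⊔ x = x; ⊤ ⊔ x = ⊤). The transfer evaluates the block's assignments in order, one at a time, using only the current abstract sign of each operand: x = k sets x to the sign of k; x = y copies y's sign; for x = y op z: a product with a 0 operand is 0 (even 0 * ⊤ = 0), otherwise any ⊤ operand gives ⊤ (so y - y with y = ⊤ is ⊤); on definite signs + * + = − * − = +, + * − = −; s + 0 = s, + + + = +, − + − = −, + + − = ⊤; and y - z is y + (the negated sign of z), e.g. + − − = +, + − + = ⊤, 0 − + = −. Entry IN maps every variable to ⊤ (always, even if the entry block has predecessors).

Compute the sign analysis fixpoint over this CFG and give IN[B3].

Answer: {a: ⊤, b: +, c: ⊤, d: ⊤, e: +, f: ⊤}

Trace:
Per-block solution:
  B0:  IN=(all ⊤)  OUT=(all ⊤)
  B1:  IN=(all ⊤)  OUT={b:+; rest ⊤}
  B2:  IN={b:+; rest ⊤}  OUT={b:+, e:+; rest ⊤}
  B3:  IN={b:+, e:+; rest ⊤}  OUT={a:+, b:+, e:-; rest ⊤}
  B4:  IN={b:+; rest ⊤}  OUT={b:+; rest ⊤}
  B5:  IN={b:+; rest ⊤}  OUT={b:+, d:+; rest ⊤}

Merge at B3: IN[B3] = OUT[B2] = {a: ⊤, b: +, c: ⊤, d: ⊤, e: +, f: ⊤}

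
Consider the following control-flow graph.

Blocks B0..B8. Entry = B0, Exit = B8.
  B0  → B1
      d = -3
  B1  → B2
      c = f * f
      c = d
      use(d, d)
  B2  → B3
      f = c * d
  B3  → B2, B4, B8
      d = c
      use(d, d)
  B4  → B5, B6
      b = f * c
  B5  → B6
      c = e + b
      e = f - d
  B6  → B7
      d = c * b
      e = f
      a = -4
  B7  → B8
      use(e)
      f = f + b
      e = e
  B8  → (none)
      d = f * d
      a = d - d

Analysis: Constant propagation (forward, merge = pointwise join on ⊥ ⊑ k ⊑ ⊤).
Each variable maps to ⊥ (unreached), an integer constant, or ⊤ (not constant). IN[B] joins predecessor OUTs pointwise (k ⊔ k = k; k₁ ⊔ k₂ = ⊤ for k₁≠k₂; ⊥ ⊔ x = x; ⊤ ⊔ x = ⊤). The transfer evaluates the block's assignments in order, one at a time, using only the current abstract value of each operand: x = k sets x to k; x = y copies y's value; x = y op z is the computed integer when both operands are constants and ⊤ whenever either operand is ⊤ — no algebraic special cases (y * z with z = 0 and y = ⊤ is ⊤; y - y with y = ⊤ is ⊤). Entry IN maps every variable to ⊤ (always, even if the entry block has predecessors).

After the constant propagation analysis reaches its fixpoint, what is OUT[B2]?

Converged values:
  B0: | IN=(all ⊤) | OUT={d:-3; rest ⊤}
  B1: | IN={d:-3; rest ⊤} | OUT={c:-3, d:-3; rest ⊤}
  B2: | IN={c:-3, d:-3; rest ⊤} | OUT={c:-3, d:-3, f:9; rest ⊤}
  B3: | IN={c:-3, d:-3, f:9; rest ⊤} | OUT={c:-3, d:-3, f:9; rest ⊤}
  B4: | IN={c:-3, d:-3, f:9; rest ⊤} | OUT={b:-27, c:-3, d:-3, f:9; rest ⊤}
  B5: | IN={b:-27, c:-3, d:-3, f:9; rest ⊤} | OUT={b:-27, d:-3, e:12, f:9; rest ⊤}
  B6: | IN={b:-27, d:-3, f:9; rest ⊤} | OUT={a:-4, b:-27, e:9, f:9; rest ⊤}
  B7: | IN={a:-4, b:-27, e:9, f:9; rest ⊤} | OUT={a:-4, b:-27, e:9, f:-18; rest ⊤}
  B8: | IN=(all ⊤) | OUT=(all ⊤)

Merge at B2: IN[B2] = OUT[B1] ⊔ OUT[B3] = {a: ⊤, b: ⊤, c: -3, d: -3, e: ⊤, f: ⊤}
Applying B2's transfer function to that IN value gives OUT[B2] (row B2 above).

Answer: {a: ⊤, b: ⊤, c: -3, d: -3, e: ⊤, f: 9}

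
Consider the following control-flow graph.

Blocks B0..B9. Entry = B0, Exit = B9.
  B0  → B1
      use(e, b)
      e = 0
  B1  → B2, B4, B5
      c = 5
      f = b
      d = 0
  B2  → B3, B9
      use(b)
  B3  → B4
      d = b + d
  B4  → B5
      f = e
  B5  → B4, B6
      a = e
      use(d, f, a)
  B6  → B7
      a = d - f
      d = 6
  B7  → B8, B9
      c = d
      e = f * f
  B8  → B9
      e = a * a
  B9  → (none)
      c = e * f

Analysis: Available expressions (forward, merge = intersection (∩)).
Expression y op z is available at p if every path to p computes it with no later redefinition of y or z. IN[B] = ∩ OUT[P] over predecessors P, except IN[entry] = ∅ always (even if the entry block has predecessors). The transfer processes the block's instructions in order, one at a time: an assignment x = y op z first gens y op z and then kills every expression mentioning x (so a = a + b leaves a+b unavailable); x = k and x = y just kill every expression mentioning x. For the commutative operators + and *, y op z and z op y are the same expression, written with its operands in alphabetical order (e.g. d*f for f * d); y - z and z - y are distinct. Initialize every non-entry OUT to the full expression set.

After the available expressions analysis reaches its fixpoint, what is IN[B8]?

Converged values:
  B0: | IN={} | OUT={}
  B1: | IN={} | OUT={}
  B2: | IN={} | OUT={}
  B3: | IN={} | OUT={}
  B4: | IN={} | OUT={}
  B5: | IN={} | OUT={}
  B6: | IN={} | OUT={}
  B7: | IN={} | OUT={f*f}
  B8: | IN={f*f} | OUT={a*a, f*f}
  B9: | IN={} | OUT={e*f}

Merge at B8: IN[B8] = OUT[B7] = {f*f}

Answer: {f*f}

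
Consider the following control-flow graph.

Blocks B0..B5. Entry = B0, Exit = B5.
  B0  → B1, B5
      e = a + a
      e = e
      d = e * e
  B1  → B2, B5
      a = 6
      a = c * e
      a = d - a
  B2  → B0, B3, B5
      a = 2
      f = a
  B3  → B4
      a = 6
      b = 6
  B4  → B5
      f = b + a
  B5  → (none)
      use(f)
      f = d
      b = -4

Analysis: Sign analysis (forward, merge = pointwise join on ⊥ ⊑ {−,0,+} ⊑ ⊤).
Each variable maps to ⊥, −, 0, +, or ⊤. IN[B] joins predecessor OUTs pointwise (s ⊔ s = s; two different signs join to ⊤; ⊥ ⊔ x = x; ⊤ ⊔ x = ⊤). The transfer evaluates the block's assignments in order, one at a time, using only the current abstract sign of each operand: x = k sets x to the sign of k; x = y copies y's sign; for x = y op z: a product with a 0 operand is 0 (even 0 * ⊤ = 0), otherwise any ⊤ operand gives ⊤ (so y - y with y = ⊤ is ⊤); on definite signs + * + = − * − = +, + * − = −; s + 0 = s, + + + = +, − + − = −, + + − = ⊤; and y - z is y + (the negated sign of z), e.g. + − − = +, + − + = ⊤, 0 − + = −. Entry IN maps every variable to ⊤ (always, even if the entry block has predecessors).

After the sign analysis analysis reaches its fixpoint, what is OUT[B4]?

Answer: {a: +, b: +, c: ⊤, d: ⊤, e: ⊤, f: +}

Derivation:
Per-block solution:
  B0:  IN=(all ⊤)  OUT=(all ⊤)
  B1:  IN=(all ⊤)  OUT=(all ⊤)
  B2:  IN=(all ⊤)  OUT={a:+, f:+; rest ⊤}
  B3:  IN={a:+, f:+; rest ⊤}  OUT={a:+, b:+, f:+; rest ⊤}
  B4:  IN={a:+, b:+, f:+; rest ⊤}  OUT={a:+, b:+, f:+; rest ⊤}
  B5:  IN=(all ⊤)  OUT={b:-; rest ⊤}

Merge at B4: IN[B4] = OUT[B3] = {a: +, b: +, c: ⊤, d: ⊤, e: ⊤, f: +}
Applying B4's transfer function to that IN value gives OUT[B4] (row B4 above).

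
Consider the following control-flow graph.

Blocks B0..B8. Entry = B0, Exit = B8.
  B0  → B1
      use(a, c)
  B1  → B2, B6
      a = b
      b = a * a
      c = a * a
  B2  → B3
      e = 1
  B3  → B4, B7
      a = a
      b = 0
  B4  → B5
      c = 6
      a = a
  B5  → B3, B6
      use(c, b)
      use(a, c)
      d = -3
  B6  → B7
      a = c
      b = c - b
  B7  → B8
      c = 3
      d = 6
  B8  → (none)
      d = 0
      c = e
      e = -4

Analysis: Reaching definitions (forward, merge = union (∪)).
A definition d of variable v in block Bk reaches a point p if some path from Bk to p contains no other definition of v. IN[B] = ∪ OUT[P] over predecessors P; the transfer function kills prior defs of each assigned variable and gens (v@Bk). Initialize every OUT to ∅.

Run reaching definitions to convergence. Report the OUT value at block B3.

Converged values:
  B0: | IN={} | OUT={}
  B1: | IN={} | OUT={a@B1, b@B1, c@B1}
  B2: | IN={a@B1, b@B1, c@B1} | OUT={a@B1, b@B1, c@B1, e@B2}
  B3: | IN={a@B1, a@B4, b@B1, b@B3, c@B1, c@B4, d@B5, e@B2} | OUT={a@B3, b@B3, c@B1, c@B4, d@B5, e@B2}
  B4: | IN={a@B3, b@B3, c@B1, c@B4, d@B5, e@B2} | OUT={a@B4, b@B3, c@B4, d@B5, e@B2}
  B5: | IN={a@B4, b@B3, c@B4, d@B5, e@B2} | OUT={a@B4, b@B3, c@B4, d@B5, e@B2}
  B6: | IN={a@B1, a@B4, b@B1, b@B3, c@B1, c@B4, d@B5, e@B2} | OUT={a@B6, b@B6, c@B1, c@B4, d@B5, e@B2}
  B7: | IN={a@B3, a@B6, b@B3, b@B6, c@B1, c@B4, d@B5, e@B2} | OUT={a@B3, a@B6, b@B3, b@B6, c@B7, d@B7, e@B2}
  B8: | IN={a@B3, a@B6, b@B3, b@B6, c@B7, d@B7, e@B2} | OUT={a@B3, a@B6, b@B3, b@B6, c@B8, d@B8, e@B8}

Merge at B3: IN[B3] = OUT[B2] ⊔ OUT[B5] = {a@B1, a@B4, b@B1, b@B3, c@B1, c@B4, d@B5, e@B2}
Applying B3's transfer function to that IN value gives OUT[B3] (row B3 above).

Answer: {a@B3, b@B3, c@B1, c@B4, d@B5, e@B2}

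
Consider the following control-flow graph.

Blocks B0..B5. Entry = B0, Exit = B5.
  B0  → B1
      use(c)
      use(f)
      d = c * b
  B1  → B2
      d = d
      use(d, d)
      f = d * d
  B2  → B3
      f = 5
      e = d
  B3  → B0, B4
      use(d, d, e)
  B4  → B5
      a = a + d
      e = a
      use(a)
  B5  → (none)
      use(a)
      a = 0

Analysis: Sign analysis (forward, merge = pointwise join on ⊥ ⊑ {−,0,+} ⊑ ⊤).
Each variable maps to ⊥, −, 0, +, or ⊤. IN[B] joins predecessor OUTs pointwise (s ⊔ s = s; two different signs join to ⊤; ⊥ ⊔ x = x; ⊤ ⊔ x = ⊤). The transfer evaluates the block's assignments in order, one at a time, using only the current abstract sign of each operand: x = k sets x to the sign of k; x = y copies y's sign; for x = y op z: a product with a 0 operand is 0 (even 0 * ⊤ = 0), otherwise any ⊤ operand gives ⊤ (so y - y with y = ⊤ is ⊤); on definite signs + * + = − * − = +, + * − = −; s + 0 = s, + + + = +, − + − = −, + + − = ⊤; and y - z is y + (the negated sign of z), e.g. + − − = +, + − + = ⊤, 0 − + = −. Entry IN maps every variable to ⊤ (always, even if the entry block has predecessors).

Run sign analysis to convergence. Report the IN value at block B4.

Answer: {a: ⊤, b: ⊤, c: ⊤, d: ⊤, e: ⊤, f: +}

Derivation:
Per-block solution:
  B0:  IN=(all ⊤)  OUT=(all ⊤)
  B1:  IN=(all ⊤)  OUT=(all ⊤)
  B2:  IN=(all ⊤)  OUT={f:+; rest ⊤}
  B3:  IN={f:+; rest ⊤}  OUT={f:+; rest ⊤}
  B4:  IN={f:+; rest ⊤}  OUT={f:+; rest ⊤}
  B5:  IN={f:+; rest ⊤}  OUT={a:0, f:+; rest ⊤}

Merge at B4: IN[B4] = OUT[B3] = {a: ⊤, b: ⊤, c: ⊤, d: ⊤, e: ⊤, f: +}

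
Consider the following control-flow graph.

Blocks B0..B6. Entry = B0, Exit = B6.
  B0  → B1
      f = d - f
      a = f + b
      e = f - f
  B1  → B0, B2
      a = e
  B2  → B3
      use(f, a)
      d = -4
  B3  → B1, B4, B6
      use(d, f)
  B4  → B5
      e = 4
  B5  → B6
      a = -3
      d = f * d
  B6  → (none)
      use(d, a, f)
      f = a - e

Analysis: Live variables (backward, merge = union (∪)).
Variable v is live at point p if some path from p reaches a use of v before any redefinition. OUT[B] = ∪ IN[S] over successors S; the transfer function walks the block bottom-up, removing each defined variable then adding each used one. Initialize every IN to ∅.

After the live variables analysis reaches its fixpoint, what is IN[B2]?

Converged values:
  B0:   IN={b, d, f}   OUT={b, d, e, f}
  B1:   IN={b, d, e, f}   OUT={a, b, d, e, f}
  B2:   IN={a, b, e, f}   OUT={a, b, d, e, f}
  B3:   IN={a, b, d, e, f}   OUT={a, b, d, e, f}
  B4:   IN={d, f}   OUT={d, e, f}
  B5:   IN={d, e, f}   OUT={a, d, e, f}
  B6:   IN={a, d, e, f}   OUT={}

Merge at B2: OUT[B2] = IN[B3] = {a, b, d, e, f}
Applying B2's transfer function to that OUT value gives IN[B2] (row B2 above).

Answer: {a, b, e, f}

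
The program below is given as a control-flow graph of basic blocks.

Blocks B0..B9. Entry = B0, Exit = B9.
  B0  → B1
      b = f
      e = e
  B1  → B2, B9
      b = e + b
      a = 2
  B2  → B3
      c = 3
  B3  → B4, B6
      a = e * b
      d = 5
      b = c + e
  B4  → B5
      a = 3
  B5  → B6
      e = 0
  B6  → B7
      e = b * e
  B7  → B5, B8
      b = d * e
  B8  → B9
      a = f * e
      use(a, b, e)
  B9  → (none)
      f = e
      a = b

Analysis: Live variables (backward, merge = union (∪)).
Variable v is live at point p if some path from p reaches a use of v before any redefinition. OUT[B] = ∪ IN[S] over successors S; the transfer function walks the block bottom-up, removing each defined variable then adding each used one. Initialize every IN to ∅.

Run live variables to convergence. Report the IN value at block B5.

Answer: {b, d, f}

Trace:
Fixpoint table:
  B0:   IN={e, f}   OUT={b, e, f}
  B1:   IN={b, e, f}   OUT={b, e, f}
  B2:   IN={b, e, f}   OUT={b, c, e, f}
  B3:   IN={b, c, e, f}   OUT={b, d, e, f}
  B4:   IN={b, d, f}   OUT={b, d, f}
  B5:   IN={b, d, f}   OUT={b, d, e, f}
  B6:   IN={b, d, e, f}   OUT={d, e, f}
  B7:   IN={d, e, f}   OUT={b, d, e, f}
  B8:   IN={b, e, f}   OUT={b, e}
  B9:   IN={b, e}   OUT={}

Merge at B5: OUT[B5] = IN[B6] = {b, d, e, f}
Applying B5's transfer function to that OUT value gives IN[B5] (row B5 above).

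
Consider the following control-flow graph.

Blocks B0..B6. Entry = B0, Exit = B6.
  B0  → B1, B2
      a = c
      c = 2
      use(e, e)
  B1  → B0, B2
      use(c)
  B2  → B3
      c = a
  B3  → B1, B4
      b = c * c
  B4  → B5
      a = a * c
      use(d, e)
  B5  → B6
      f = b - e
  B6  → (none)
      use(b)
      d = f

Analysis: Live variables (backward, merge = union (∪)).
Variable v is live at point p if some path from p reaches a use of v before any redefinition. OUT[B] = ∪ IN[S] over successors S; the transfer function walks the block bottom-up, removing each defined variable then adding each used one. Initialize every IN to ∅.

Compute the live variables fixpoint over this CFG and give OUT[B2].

Fixpoint table:
  B0:   IN={c, d, e}   OUT={a, c, d, e}
  B1:   IN={a, c, d, e}   OUT={a, c, d, e}
  B2:   IN={a, d, e}   OUT={a, c, d, e}
  B3:   IN={a, c, d, e}   OUT={a, b, c, d, e}
  B4:   IN={a, b, c, d, e}   OUT={b, e}
  B5:   IN={b, e}   OUT={b, f}
  B6:   IN={b, f}   OUT={}

Merge at B2: OUT[B2] = IN[B3] = {a, c, d, e}

Answer: {a, c, d, e}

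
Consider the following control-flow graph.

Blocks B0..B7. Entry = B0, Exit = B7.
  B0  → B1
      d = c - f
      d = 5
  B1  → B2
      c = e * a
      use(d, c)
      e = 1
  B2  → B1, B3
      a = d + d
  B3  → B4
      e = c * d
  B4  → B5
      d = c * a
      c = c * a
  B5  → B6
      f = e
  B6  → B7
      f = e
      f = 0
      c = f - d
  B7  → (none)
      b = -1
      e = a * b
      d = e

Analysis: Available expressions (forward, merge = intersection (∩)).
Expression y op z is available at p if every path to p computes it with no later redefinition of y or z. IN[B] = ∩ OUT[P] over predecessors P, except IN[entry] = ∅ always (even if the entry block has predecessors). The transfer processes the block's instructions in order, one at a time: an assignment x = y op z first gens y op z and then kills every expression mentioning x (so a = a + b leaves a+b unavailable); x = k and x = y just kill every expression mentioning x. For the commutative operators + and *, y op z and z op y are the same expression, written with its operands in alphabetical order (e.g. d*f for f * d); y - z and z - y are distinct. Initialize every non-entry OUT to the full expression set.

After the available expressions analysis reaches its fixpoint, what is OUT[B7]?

Per-block solution:
  B0:  IN={}  OUT={c-f}
  B1:  IN={}  OUT={}
  B2:  IN={}  OUT={d+d}
  B3:  IN={d+d}  OUT={c*d, d+d}
  B4:  IN={c*d, d+d}  OUT={}
  B5:  IN={}  OUT={}
  B6:  IN={}  OUT={f-d}
  B7:  IN={f-d}  OUT={a*b}

Merge at B7: IN[B7] = OUT[B6] = {f-d}
Applying B7's transfer function to that IN value gives OUT[B7] (row B7 above).

Answer: {a*b}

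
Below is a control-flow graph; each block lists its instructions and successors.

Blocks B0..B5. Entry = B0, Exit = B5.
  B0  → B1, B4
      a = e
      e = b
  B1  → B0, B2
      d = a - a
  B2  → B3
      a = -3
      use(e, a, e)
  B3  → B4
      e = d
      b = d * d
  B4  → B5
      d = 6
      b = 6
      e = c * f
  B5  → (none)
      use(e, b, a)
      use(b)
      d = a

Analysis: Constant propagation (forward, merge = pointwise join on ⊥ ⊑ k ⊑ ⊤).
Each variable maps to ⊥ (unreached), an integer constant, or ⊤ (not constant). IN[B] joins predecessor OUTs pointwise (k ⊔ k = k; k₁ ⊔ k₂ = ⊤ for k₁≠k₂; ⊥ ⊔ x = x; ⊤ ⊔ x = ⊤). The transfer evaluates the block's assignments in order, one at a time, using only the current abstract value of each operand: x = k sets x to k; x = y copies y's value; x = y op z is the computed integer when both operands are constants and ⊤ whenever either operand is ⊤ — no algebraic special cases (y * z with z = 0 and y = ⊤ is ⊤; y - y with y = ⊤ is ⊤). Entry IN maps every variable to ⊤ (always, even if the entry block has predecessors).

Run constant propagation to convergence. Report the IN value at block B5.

Answer: {a: ⊤, b: 6, c: ⊤, d: 6, e: ⊤, f: ⊤}

Trace:
Fixpoint table:
  B0:  IN=(all ⊤)  OUT=(all ⊤)
  B1:  IN=(all ⊤)  OUT=(all ⊤)
  B2:  IN=(all ⊤)  OUT={a:-3; rest ⊤}
  B3:  IN={a:-3; rest ⊤}  OUT={a:-3; rest ⊤}
  B4:  IN=(all ⊤)  OUT={b:6, d:6; rest ⊤}
  B5:  IN={b:6, d:6; rest ⊤}  OUT={b:6; rest ⊤}

Merge at B5: IN[B5] = OUT[B4] = {a: ⊤, b: 6, c: ⊤, d: 6, e: ⊤, f: ⊤}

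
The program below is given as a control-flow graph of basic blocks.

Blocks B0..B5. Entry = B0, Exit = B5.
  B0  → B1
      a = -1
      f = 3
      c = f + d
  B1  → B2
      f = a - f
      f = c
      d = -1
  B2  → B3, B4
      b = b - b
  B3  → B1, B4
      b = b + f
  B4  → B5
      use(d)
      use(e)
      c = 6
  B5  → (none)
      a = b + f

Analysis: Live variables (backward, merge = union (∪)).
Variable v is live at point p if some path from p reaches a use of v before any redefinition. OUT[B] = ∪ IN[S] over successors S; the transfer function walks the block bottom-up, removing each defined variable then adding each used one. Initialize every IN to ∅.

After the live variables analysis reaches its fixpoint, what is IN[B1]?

Answer: {a, b, c, e, f}

Trace:
Converged values:
  B0: | IN={b, d, e} | OUT={a, b, c, e, f}
  B1: | IN={a, b, c, e, f} | OUT={a, b, c, d, e, f}
  B2: | IN={a, b, c, d, e, f} | OUT={a, b, c, d, e, f}
  B3: | IN={a, b, c, d, e, f} | OUT={a, b, c, d, e, f}
  B4: | IN={b, d, e, f} | OUT={b, f}
  B5: | IN={b, f} | OUT={}

Merge at B1: OUT[B1] = IN[B2] = {a, b, c, d, e, f}
Applying B1's transfer function to that OUT value gives IN[B1] (row B1 above).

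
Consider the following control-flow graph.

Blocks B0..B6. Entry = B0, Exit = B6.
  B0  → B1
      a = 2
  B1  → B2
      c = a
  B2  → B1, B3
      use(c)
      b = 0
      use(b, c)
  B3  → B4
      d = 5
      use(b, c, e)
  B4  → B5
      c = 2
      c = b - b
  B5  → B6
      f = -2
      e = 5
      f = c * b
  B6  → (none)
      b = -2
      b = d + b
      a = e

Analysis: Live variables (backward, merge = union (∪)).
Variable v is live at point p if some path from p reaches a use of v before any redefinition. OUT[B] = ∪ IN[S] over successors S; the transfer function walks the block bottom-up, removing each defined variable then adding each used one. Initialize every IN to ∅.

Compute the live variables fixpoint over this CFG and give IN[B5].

Converged values:
  B0: | IN={e} | OUT={a, e}
  B1: | IN={a, e} | OUT={a, c, e}
  B2: | IN={a, c, e} | OUT={a, b, c, e}
  B3: | IN={b, c, e} | OUT={b, d}
  B4: | IN={b, d} | OUT={b, c, d}
  B5: | IN={b, c, d} | OUT={d, e}
  B6: | IN={d, e} | OUT={}

Merge at B5: OUT[B5] = IN[B6] = {d, e}
Applying B5's transfer function to that OUT value gives IN[B5] (row B5 above).

Answer: {b, c, d}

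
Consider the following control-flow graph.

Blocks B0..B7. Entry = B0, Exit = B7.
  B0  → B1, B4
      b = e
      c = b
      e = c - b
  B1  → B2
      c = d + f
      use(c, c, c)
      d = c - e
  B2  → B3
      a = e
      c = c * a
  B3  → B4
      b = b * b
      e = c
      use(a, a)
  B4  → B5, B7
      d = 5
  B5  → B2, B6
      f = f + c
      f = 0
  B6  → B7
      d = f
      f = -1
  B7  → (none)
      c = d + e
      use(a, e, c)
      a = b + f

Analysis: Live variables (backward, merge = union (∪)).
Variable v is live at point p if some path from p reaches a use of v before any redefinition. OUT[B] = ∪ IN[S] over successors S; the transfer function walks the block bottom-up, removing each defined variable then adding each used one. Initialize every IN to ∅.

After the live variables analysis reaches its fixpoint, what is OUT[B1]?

Converged values:
  B0:   IN={a, d, e, f}   OUT={a, b, c, d, e, f}
  B1:   IN={b, d, e, f}   OUT={b, c, e, f}
  B2:   IN={b, c, e, f}   OUT={a, b, c, f}
  B3:   IN={a, b, c, f}   OUT={a, b, c, e, f}
  B4:   IN={a, b, c, e, f}   OUT={a, b, c, d, e, f}
  B5:   IN={a, b, c, e, f}   OUT={a, b, c, e, f}
  B6:   IN={a, b, e, f}   OUT={a, b, d, e, f}
  B7:   IN={a, b, d, e, f}   OUT={}

Merge at B1: OUT[B1] = IN[B2] = {b, c, e, f}

Answer: {b, c, e, f}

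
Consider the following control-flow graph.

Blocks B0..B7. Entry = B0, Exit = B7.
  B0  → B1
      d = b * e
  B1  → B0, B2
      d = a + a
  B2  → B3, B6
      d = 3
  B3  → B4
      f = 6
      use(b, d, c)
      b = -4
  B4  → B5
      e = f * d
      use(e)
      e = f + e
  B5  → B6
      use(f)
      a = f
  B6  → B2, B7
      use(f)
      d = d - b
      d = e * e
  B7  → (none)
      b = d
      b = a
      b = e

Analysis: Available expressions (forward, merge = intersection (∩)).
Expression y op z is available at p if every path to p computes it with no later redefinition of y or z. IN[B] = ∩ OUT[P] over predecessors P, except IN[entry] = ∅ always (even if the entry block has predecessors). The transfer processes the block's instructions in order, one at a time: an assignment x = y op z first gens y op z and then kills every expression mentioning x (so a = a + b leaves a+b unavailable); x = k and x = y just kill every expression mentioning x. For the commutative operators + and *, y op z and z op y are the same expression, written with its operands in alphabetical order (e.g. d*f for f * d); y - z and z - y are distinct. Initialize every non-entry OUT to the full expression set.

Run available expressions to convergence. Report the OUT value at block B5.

Fixpoint table:
  B0: | IN={} | OUT={b*e}
  B1: | IN={b*e} | OUT={a+a, b*e}
  B2: | IN={} | OUT={}
  B3: | IN={} | OUT={}
  B4: | IN={} | OUT={d*f}
  B5: | IN={d*f} | OUT={d*f}
  B6: | IN={} | OUT={e*e}
  B7: | IN={e*e} | OUT={e*e}

Merge at B5: IN[B5] = OUT[B4] = {d*f}
Applying B5's transfer function to that IN value gives OUT[B5] (row B5 above).

Answer: {d*f}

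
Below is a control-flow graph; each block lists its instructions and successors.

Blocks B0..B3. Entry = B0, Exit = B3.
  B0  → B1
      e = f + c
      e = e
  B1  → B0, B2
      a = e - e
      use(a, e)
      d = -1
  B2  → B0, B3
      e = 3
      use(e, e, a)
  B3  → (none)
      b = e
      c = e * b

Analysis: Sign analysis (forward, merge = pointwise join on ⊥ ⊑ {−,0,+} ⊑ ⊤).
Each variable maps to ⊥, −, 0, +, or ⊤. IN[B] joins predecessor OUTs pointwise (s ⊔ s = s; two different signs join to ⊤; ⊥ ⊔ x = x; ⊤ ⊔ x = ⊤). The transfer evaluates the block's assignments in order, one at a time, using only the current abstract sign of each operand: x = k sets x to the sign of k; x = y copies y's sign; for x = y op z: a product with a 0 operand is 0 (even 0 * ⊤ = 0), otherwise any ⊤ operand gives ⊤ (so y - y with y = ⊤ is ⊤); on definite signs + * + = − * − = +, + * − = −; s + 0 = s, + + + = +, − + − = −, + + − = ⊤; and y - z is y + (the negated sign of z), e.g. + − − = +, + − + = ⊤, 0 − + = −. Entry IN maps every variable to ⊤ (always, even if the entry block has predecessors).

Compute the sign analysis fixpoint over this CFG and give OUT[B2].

Converged values:
  B0:   IN=(all ⊤)   OUT=(all ⊤)
  B1:   IN=(all ⊤)   OUT={d:-; rest ⊤}
  B2:   IN={d:-; rest ⊤}   OUT={d:-, e:+; rest ⊤}
  B3:   IN={d:-, e:+; rest ⊤}   OUT={b:+, c:+, d:-, e:+; rest ⊤}

Merge at B2: IN[B2] = OUT[B1] = {a: ⊤, b: ⊤, c: ⊤, d: -, e: ⊤, f: ⊤}
Applying B2's transfer function to that IN value gives OUT[B2] (row B2 above).

Answer: {a: ⊤, b: ⊤, c: ⊤, d: -, e: +, f: ⊤}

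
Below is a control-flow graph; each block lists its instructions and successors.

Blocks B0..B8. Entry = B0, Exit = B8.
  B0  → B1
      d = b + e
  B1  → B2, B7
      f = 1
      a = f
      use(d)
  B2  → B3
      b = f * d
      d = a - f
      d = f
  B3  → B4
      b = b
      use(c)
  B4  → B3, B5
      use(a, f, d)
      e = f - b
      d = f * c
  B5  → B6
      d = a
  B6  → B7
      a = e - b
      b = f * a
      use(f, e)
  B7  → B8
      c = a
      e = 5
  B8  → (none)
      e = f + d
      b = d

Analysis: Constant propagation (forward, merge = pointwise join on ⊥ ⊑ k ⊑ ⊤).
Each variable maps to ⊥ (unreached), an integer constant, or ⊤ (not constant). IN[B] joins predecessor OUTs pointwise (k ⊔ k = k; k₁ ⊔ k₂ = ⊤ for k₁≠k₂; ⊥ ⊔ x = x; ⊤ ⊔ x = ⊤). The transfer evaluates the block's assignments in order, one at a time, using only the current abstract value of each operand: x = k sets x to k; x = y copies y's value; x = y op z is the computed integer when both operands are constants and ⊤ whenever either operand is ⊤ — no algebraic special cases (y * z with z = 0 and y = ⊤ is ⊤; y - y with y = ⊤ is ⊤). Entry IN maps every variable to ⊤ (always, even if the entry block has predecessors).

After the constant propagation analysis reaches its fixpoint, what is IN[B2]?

Converged values:
  B0:   IN=(all ⊤)   OUT=(all ⊤)
  B1:   IN=(all ⊤)   OUT={a:1, f:1; rest ⊤}
  B2:   IN={a:1, f:1; rest ⊤}   OUT={a:1, d:1, f:1; rest ⊤}
  B3:   IN={a:1, f:1; rest ⊤}   OUT={a:1, f:1; rest ⊤}
  B4:   IN={a:1, f:1; rest ⊤}   OUT={a:1, f:1; rest ⊤}
  B5:   IN={a:1, f:1; rest ⊤}   OUT={a:1, d:1, f:1; rest ⊤}
  B6:   IN={a:1, d:1, f:1; rest ⊤}   OUT={d:1, f:1; rest ⊤}
  B7:   IN={f:1; rest ⊤}   OUT={e:5, f:1; rest ⊤}
  B8:   IN={e:5, f:1; rest ⊤}   OUT={f:1; rest ⊤}

Merge at B2: IN[B2] = OUT[B1] = {a: 1, b: ⊤, c: ⊤, d: ⊤, e: ⊤, f: 1}

Answer: {a: 1, b: ⊤, c: ⊤, d: ⊤, e: ⊤, f: 1}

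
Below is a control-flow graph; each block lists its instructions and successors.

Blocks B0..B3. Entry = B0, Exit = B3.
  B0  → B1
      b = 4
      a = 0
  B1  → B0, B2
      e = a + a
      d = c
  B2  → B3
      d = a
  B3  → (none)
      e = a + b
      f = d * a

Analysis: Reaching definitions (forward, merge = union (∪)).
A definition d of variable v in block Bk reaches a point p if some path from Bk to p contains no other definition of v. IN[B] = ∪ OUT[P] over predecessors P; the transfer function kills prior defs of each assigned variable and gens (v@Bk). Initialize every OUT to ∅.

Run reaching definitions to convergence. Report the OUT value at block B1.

Converged values:
  B0:   IN={a@B0, b@B0, d@B1, e@B1}   OUT={a@B0, b@B0, d@B1, e@B1}
  B1:   IN={a@B0, b@B0, d@B1, e@B1}   OUT={a@B0, b@B0, d@B1, e@B1}
  B2:   IN={a@B0, b@B0, d@B1, e@B1}   OUT={a@B0, b@B0, d@B2, e@B1}
  B3:   IN={a@B0, b@B0, d@B2, e@B1}   OUT={a@B0, b@B0, d@B2, e@B3, f@B3}

Merge at B1: IN[B1] = OUT[B0] = {a@B0, b@B0, d@B1, e@B1}
Applying B1's transfer function to that IN value gives OUT[B1] (row B1 above).

Answer: {a@B0, b@B0, d@B1, e@B1}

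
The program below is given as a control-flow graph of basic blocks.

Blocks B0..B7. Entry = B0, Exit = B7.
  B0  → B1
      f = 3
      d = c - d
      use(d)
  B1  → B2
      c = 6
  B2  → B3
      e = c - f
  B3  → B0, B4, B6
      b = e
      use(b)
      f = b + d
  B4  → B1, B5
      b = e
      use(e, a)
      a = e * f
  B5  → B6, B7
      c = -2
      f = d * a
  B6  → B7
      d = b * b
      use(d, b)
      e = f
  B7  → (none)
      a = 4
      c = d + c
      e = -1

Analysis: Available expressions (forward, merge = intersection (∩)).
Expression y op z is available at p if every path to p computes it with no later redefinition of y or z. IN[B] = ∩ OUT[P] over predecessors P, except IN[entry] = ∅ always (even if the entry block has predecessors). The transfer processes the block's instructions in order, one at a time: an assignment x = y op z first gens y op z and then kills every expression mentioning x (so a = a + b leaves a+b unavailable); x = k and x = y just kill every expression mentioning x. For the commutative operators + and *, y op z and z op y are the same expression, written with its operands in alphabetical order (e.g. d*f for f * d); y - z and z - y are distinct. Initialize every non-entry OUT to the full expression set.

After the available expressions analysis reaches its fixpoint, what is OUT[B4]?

Per-block solution:
  B0:  IN={}  OUT={}
  B1:  IN={}  OUT={}
  B2:  IN={}  OUT={c-f}
  B3:  IN={c-f}  OUT={b+d}
  B4:  IN={b+d}  OUT={e*f}
  B5:  IN={e*f}  OUT={a*d}
  B6:  IN={}  OUT={b*b}
  B7:  IN={}  OUT={}

Merge at B4: IN[B4] = OUT[B3] = {b+d}
Applying B4's transfer function to that IN value gives OUT[B4] (row B4 above).

Answer: {e*f}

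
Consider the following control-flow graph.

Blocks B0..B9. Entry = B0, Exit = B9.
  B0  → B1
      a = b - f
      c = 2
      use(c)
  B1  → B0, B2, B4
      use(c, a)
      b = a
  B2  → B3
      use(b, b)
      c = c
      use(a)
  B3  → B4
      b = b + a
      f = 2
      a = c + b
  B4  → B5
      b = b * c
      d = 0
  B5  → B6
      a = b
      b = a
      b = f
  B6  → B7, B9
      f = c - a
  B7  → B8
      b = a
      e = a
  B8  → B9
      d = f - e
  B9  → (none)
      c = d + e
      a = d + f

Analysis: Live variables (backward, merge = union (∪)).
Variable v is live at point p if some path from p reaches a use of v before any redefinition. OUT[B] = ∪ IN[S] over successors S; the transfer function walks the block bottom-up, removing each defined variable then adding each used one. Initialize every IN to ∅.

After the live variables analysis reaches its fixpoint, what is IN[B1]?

Answer: {a, c, e, f}

Derivation:
Fixpoint table:
  B0:  IN={b, e, f}  OUT={a, c, e, f}
  B1:  IN={a, c, e, f}  OUT={a, b, c, e, f}
  B2:  IN={a, b, c, e}  OUT={a, b, c, e}
  B3:  IN={a, b, c, e}  OUT={b, c, e, f}
  B4:  IN={b, c, e, f}  OUT={b, c, d, e, f}
  B5:  IN={b, c, d, e, f}  OUT={a, c, d, e}
  B6:  IN={a, c, d, e}  OUT={a, d, e, f}
  B7:  IN={a, f}  OUT={e, f}
  B8:  IN={e, f}  OUT={d, e, f}
  B9:  IN={d, e, f}  OUT={}

Merge at B1: OUT[B1] = IN[B0] ⊔ IN[B2] ⊔ IN[B4] = {a, b, c, e, f}
Applying B1's transfer function to that OUT value gives IN[B1] (row B1 above).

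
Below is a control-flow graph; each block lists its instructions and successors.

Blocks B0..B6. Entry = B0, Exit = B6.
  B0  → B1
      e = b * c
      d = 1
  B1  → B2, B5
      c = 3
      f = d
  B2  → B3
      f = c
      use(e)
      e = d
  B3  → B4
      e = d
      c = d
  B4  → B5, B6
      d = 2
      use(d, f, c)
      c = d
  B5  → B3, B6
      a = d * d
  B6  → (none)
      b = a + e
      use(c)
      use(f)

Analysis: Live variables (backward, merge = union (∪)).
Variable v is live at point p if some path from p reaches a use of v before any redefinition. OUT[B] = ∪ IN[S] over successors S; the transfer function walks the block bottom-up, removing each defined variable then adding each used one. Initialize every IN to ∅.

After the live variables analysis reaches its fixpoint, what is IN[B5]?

Converged values:
  B0: | IN={a, b, c} | OUT={a, d, e}
  B1: | IN={a, d, e} | OUT={a, c, d, e, f}
  B2: | IN={a, c, d, e} | OUT={a, d, f}
  B3: | IN={a, d, f} | OUT={a, c, e, f}
  B4: | IN={a, c, e, f} | OUT={a, c, d, e, f}
  B5: | IN={c, d, e, f} | OUT={a, c, d, e, f}
  B6: | IN={a, c, e, f} | OUT={}

Merge at B5: OUT[B5] = IN[B3] ⊔ IN[B6] = {a, c, d, e, f}
Applying B5's transfer function to that OUT value gives IN[B5] (row B5 above).

Answer: {c, d, e, f}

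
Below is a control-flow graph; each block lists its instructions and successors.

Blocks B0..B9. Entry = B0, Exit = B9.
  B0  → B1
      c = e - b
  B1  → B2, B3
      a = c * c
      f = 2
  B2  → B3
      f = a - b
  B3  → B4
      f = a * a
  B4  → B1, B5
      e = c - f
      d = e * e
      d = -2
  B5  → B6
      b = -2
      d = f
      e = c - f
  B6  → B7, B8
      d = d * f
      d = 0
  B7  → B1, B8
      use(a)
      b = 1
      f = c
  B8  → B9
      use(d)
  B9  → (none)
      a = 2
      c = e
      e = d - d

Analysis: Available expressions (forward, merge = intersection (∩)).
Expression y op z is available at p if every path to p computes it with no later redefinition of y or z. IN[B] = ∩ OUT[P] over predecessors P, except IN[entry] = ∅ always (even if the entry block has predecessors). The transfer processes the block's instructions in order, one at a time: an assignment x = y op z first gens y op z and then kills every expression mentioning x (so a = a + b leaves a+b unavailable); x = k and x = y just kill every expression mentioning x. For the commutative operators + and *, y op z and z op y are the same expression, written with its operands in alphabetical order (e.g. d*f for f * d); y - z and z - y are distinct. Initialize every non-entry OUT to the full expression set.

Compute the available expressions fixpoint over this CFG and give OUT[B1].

Answer: {c*c}

Derivation:
Fixpoint table:
  B0: | IN={} | OUT={e-b}
  B1: | IN={} | OUT={c*c}
  B2: | IN={c*c} | OUT={a-b, c*c}
  B3: | IN={c*c} | OUT={a*a, c*c}
  B4: | IN={a*a, c*c} | OUT={a*a, c*c, c-f, e*e}
  B5: | IN={a*a, c*c, c-f, e*e} | OUT={a*a, c*c, c-f}
  B6: | IN={a*a, c*c, c-f} | OUT={a*a, c*c, c-f}
  B7: | IN={a*a, c*c, c-f} | OUT={a*a, c*c}
  B8: | IN={a*a, c*c} | OUT={a*a, c*c}
  B9: | IN={a*a, c*c} | OUT={d-d}

Merge at B1: IN[B1] = OUT[B0] ∩ OUT[B4] ∩ OUT[B7] = {}
Applying B1's transfer function to that IN value gives OUT[B1] (row B1 above).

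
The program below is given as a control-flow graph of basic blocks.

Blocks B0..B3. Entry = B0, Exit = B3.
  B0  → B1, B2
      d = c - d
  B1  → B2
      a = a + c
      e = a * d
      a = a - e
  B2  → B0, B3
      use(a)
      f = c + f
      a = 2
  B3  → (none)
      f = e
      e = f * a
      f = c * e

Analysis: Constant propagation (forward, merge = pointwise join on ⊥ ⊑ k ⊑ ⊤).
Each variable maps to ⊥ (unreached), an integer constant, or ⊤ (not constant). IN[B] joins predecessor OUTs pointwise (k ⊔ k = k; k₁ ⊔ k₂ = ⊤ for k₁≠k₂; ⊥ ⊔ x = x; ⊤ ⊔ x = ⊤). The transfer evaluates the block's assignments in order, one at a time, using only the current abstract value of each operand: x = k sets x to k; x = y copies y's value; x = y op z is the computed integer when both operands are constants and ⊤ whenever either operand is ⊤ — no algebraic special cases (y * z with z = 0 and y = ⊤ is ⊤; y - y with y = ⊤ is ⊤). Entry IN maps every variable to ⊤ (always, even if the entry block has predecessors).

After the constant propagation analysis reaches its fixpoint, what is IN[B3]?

Converged values:
  B0:   IN=(all ⊤)   OUT=(all ⊤)
  B1:   IN=(all ⊤)   OUT=(all ⊤)
  B2:   IN=(all ⊤)   OUT={a:2; rest ⊤}
  B3:   IN={a:2; rest ⊤}   OUT={a:2; rest ⊤}

Merge at B3: IN[B3] = OUT[B2] = {a: 2, b: ⊤, c: ⊤, d: ⊤, e: ⊤, f: ⊤}

Answer: {a: 2, b: ⊤, c: ⊤, d: ⊤, e: ⊤, f: ⊤}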